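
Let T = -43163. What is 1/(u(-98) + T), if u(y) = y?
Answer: -1/43261 ≈ -2.3116e-5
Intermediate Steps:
1/(u(-98) + T) = 1/(-98 - 43163) = 1/(-43261) = -1/43261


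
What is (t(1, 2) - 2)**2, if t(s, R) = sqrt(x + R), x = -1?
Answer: 1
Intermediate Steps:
t(s, R) = sqrt(-1 + R)
(t(1, 2) - 2)**2 = (sqrt(-1 + 2) - 2)**2 = (sqrt(1) - 2)**2 = (1 - 2)**2 = (-1)**2 = 1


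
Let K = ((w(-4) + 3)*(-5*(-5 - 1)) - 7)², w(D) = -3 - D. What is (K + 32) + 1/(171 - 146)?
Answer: 320026/25 ≈ 12801.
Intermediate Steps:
K = 12769 (K = (((-3 - 1*(-4)) + 3)*(-5*(-5 - 1)) - 7)² = (((-3 + 4) + 3)*(-5*(-6)) - 7)² = ((1 + 3)*30 - 7)² = (4*30 - 7)² = (120 - 7)² = 113² = 12769)
(K + 32) + 1/(171 - 146) = (12769 + 32) + 1/(171 - 146) = 12801 + 1/25 = 320026/25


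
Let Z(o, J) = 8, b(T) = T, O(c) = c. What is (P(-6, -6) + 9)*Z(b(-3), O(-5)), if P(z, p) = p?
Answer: 24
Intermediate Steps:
(P(-6, -6) + 9)*Z(b(-3), O(-5)) = (-6 + 9)*8 = 3*8 = 24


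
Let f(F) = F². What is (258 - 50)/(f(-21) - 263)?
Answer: 104/89 ≈ 1.1685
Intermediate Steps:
(258 - 50)/(f(-21) - 263) = (258 - 50)/((-21)² - 263) = 208/(441 - 263) = 208/178 = 208*(1/178) = 104/89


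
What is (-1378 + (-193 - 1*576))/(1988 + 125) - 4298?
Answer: -9083821/2113 ≈ -4299.0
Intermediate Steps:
(-1378 + (-193 - 1*576))/(1988 + 125) - 4298 = (-1378 + (-193 - 576))/2113 - 4298 = (-1378 - 769)*(1/2113) - 4298 = -2147*1/2113 - 4298 = -2147/2113 - 4298 = -9083821/2113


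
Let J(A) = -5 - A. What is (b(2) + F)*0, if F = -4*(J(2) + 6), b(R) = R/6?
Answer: 0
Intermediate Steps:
b(R) = R/6 (b(R) = R*(⅙) = R/6)
F = 4 (F = -4*((-5 - 1*2) + 6) = -4*((-5 - 2) + 6) = -4*(-7 + 6) = -4*(-1) = 4)
(b(2) + F)*0 = ((⅙)*2 + 4)*0 = (⅓ + 4)*0 = (13/3)*0 = 0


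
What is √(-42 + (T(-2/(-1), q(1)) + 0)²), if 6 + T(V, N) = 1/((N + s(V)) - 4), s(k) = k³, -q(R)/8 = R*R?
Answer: I*√47/4 ≈ 1.7139*I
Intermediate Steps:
q(R) = -8*R² (q(R) = -8*R*R = -8*R²)
T(V, N) = -6 + 1/(-4 + N + V³) (T(V, N) = -6 + 1/((N + V³) - 4) = -6 + 1/(-4 + N + V³))
√(-42 + (T(-2/(-1), q(1)) + 0)²) = √(-42 + ((25 - (-48)*1² - 6*(-2/(-1))³)/(-4 - 8*1² + (-2/(-1))³) + 0)²) = √(-42 + ((25 - (-48) - 6*(-2*(-1))³)/(-4 - 8*1 + (-2*(-1))³) + 0)²) = √(-42 + ((25 - 6*(-8) - 6*2³)/(-4 - 8 + 2³) + 0)²) = √(-42 + ((25 + 48 - 6*8)/(-4 - 8 + 8) + 0)²) = √(-42 + ((25 + 48 - 48)/(-4) + 0)²) = √(-42 + (-¼*25 + 0)²) = √(-42 + (-25/4 + 0)²) = √(-42 + (-25/4)²) = √(-42 + 625/16) = √(-47/16) = I*√47/4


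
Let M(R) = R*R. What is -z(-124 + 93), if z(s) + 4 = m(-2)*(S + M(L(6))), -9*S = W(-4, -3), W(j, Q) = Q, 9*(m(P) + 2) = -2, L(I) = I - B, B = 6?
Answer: 128/27 ≈ 4.7407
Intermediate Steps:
L(I) = -6 + I (L(I) = I - 1*6 = I - 6 = -6 + I)
m(P) = -20/9 (m(P) = -2 + (1/9)*(-2) = -2 - 2/9 = -20/9)
M(R) = R**2
S = 1/3 (S = -1/9*(-3) = 1/3 ≈ 0.33333)
z(s) = -128/27 (z(s) = -4 - 20*(1/3 + (-6 + 6)**2)/9 = -4 - 20*(1/3 + 0**2)/9 = -4 - 20*(1/3 + 0)/9 = -4 - 20/9*1/3 = -4 - 20/27 = -128/27)
-z(-124 + 93) = -1*(-128/27) = 128/27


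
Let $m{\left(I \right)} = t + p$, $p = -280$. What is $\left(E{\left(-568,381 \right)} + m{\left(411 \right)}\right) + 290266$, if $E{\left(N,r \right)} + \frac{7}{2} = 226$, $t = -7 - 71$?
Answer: $\frac{580261}{2} \approx 2.9013 \cdot 10^{5}$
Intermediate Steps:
$t = -78$ ($t = -7 - 71 = -78$)
$E{\left(N,r \right)} = \frac{445}{2}$ ($E{\left(N,r \right)} = - \frac{7}{2} + 226 = \frac{445}{2}$)
$m{\left(I \right)} = -358$ ($m{\left(I \right)} = -78 - 280 = -358$)
$\left(E{\left(-568,381 \right)} + m{\left(411 \right)}\right) + 290266 = \left(\frac{445}{2} - 358\right) + 290266 = - \frac{271}{2} + 290266 = \frac{580261}{2}$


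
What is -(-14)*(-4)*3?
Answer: -168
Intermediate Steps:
-(-14)*(-4)*3 = -7*8*3 = -56*3 = -168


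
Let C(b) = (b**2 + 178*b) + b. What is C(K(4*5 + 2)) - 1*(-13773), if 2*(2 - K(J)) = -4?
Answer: 14505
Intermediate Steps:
K(J) = 4 (K(J) = 2 - 1/2*(-4) = 2 + 2 = 4)
C(b) = b**2 + 179*b
C(K(4*5 + 2)) - 1*(-13773) = 4*(179 + 4) - 1*(-13773) = 4*183 + 13773 = 732 + 13773 = 14505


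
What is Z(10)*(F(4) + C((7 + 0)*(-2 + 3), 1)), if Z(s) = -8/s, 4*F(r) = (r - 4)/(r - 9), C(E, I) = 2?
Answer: -8/5 ≈ -1.6000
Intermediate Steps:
F(r) = (-4 + r)/(4*(-9 + r)) (F(r) = ((r - 4)/(r - 9))/4 = ((-4 + r)/(-9 + r))/4 = (-4 + r)/(4*(-9 + r)))
Z(10)*(F(4) + C((7 + 0)*(-2 + 3), 1)) = (-8/10)*((-4 + 4)/(4*(-9 + 4)) + 2) = (-8*⅒)*((¼)*0/(-5) + 2) = -4*((¼)*(-⅕)*0 + 2)/5 = -4*(0 + 2)/5 = -⅘*2 = -8/5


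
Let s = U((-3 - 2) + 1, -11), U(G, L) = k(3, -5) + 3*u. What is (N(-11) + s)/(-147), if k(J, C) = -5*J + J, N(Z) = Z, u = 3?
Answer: 2/21 ≈ 0.095238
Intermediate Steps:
k(J, C) = -4*J
U(G, L) = -3 (U(G, L) = -4*3 + 3*3 = -12 + 9 = -3)
s = -3
(N(-11) + s)/(-147) = (-11 - 3)/(-147) = -1/147*(-14) = 2/21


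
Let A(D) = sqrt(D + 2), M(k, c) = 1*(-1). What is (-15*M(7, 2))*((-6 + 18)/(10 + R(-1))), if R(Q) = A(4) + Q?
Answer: 108/5 - 12*sqrt(6)/5 ≈ 15.721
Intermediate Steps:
M(k, c) = -1
A(D) = sqrt(2 + D)
R(Q) = Q + sqrt(6) (R(Q) = sqrt(2 + 4) + Q = sqrt(6) + Q = Q + sqrt(6))
(-15*M(7, 2))*((-6 + 18)/(10 + R(-1))) = (-15*(-1))*((-6 + 18)/(10 + (-1 + sqrt(6)))) = 15*(12/(9 + sqrt(6))) = 180/(9 + sqrt(6))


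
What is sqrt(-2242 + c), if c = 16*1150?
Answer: sqrt(16158) ≈ 127.11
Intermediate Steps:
c = 18400
sqrt(-2242 + c) = sqrt(-2242 + 18400) = sqrt(16158)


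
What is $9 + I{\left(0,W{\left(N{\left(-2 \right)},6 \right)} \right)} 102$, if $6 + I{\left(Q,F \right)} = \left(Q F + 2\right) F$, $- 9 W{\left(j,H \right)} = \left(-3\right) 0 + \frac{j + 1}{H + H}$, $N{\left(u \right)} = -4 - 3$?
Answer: $- \frac{1775}{3} \approx -591.67$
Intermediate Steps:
$N{\left(u \right)} = -7$
$W{\left(j,H \right)} = - \frac{1 + j}{18 H}$ ($W{\left(j,H \right)} = - \frac{\left(-3\right) 0 + \frac{j + 1}{H + H}}{9} = - \frac{0 + \frac{1 + j}{2 H}}{9} = - \frac{\frac{1}{2} \frac{1}{H} \left(1 + j\right)}{9} = - \frac{1 + j}{18 H}$)
$I{\left(Q,F \right)} = -6 + F \left(2 + F Q\right)$ ($I{\left(Q,F \right)} = -6 + \left(Q F + 2\right) F = -6 + \left(F Q + 2\right) F = -6 + \left(2 + F Q\right) F = -6 + F \left(2 + F Q\right)$)
$9 + I{\left(0,W{\left(N{\left(-2 \right)},6 \right)} \right)} 102 = 9 + \left(-6 + 2 \frac{-1 - -7}{18 \cdot 6} + 0 \left(\frac{-1 - -7}{18 \cdot 6}\right)^{2}\right) 102 = 9 + \left(-6 + 2 \cdot \frac{1}{18} \cdot \frac{1}{6} \left(-1 + 7\right) + 0 \left(\frac{1}{18} \cdot \frac{1}{6} \left(-1 + 7\right)\right)^{2}\right) 102 = 9 + \left(-6 + 2 \cdot \frac{1}{18} \cdot \frac{1}{6} \cdot 6 + 0 \left(\frac{1}{18} \cdot \frac{1}{6} \cdot 6\right)^{2}\right) 102 = 9 + \left(-6 + 2 \cdot \frac{1}{18} + \frac{0}{324}\right) 102 = 9 + \left(-6 + \frac{1}{9} + 0 \cdot \frac{1}{324}\right) 102 = 9 + \left(-6 + \frac{1}{9} + 0\right) 102 = 9 - \frac{1802}{3} = - \frac{1775}{3}$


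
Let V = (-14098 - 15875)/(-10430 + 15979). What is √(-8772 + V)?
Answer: I*√270268489749/5549 ≈ 93.688*I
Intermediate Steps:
V = -29973/5549 ≈ -5.4015
√(-8772 + V) = √(-8772 - 29973/5549) = √(-48705801/5549) = I*√270268489749/5549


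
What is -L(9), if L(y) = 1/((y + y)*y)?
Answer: -1/162 ≈ -0.0061728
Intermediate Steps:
L(y) = 1/(2*y**2) (L(y) = 1/(((2*y))*y) = (1/(2*y))/y = 1/(2*y**2))
-L(9) = -1/(2*9**2) = -1/(2*81) = -1*1/162 = -1/162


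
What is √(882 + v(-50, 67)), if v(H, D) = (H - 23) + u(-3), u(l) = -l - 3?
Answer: √809 ≈ 28.443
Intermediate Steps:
u(l) = -3 - l
v(H, D) = -23 + H (v(H, D) = (H - 23) + (-3 - 1*(-3)) = (-23 + H) + (-3 + 3) = (-23 + H) + 0 = -23 + H)
√(882 + v(-50, 67)) = √(882 + (-23 - 50)) = √(882 - 73) = √809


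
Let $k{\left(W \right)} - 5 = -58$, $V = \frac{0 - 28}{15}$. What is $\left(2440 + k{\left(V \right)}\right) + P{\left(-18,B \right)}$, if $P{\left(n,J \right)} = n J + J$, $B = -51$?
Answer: $3254$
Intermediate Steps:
$P{\left(n,J \right)} = J + J n$ ($P{\left(n,J \right)} = J n + J = J + J n$)
$V = - \frac{28}{15}$ ($V = \left(0 - 28\right) \frac{1}{15} = \left(-28\right) \frac{1}{15} = - \frac{28}{15} \approx -1.8667$)
$k{\left(W \right)} = -53$ ($k{\left(W \right)} = 5 - 58 = -53$)
$\left(2440 + k{\left(V \right)}\right) + P{\left(-18,B \right)} = \left(2440 - 53\right) - 51 \left(1 - 18\right) = 2387 - -867 = 2387 + 867 = 3254$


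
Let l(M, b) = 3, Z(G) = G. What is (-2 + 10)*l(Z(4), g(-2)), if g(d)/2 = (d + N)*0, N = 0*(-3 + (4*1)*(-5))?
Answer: 24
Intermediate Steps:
N = 0 (N = 0*(-3 + 4*(-5)) = 0*(-3 - 20) = 0*(-23) = 0)
g(d) = 0 (g(d) = 2*((d + 0)*0) = 2*(d*0) = 2*0 = 0)
(-2 + 10)*l(Z(4), g(-2)) = (-2 + 10)*3 = 8*3 = 24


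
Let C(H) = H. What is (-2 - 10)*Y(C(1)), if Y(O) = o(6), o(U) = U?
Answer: -72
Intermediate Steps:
Y(O) = 6
(-2 - 10)*Y(C(1)) = (-2 - 10)*6 = -12*6 = -72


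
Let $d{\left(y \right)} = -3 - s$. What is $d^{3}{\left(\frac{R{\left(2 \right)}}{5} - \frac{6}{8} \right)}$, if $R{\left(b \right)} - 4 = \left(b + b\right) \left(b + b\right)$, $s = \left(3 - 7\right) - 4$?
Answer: $125$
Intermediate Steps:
$s = -8$ ($s = \left(3 - 7\right) - 4 = -4 - 4 = -8$)
$R{\left(b \right)} = 4 + 4 b^{2}$ ($R{\left(b \right)} = 4 + \left(b + b\right) \left(b + b\right) = 4 + 2 b 2 b = 4 + 4 b^{2}$)
$d{\left(y \right)} = 5$ ($d{\left(y \right)} = -3 - -8 = -3 + 8 = 5$)
$d^{3}{\left(\frac{R{\left(2 \right)}}{5} - \frac{6}{8} \right)} = 5^{3} = 125$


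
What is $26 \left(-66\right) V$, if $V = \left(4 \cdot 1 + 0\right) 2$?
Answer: $-13728$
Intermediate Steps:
$V = 8$ ($V = \left(4 + 0\right) 2 = 4 \cdot 2 = 8$)
$26 \left(-66\right) V = 26 \left(-66\right) 8 = \left(-1716\right) 8 = -13728$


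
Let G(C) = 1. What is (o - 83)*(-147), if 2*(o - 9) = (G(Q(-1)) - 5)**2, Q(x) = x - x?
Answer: 9702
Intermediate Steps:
Q(x) = 0
o = 17 (o = 9 + (1 - 5)**2/2 = 9 + (1/2)*(-4)**2 = 9 + (1/2)*16 = 9 + 8 = 17)
(o - 83)*(-147) = (17 - 83)*(-147) = -66*(-147) = 9702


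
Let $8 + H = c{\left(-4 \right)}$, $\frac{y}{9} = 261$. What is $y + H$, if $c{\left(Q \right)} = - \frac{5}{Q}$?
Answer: $\frac{9369}{4} \approx 2342.3$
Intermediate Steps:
$y = 2349$ ($y = 9 \cdot 261 = 2349$)
$H = - \frac{27}{4}$ ($H = -8 - \frac{5}{-4} = -8 - - \frac{5}{4} = -8 + \frac{5}{4} = - \frac{27}{4} \approx -6.75$)
$y + H = 2349 - \frac{27}{4} = \frac{9369}{4}$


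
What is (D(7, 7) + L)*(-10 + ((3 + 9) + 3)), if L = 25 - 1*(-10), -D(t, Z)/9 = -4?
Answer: 355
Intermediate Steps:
D(t, Z) = 36 (D(t, Z) = -9*(-4) = 36)
L = 35 (L = 25 + 10 = 35)
(D(7, 7) + L)*(-10 + ((3 + 9) + 3)) = (36 + 35)*(-10 + ((3 + 9) + 3)) = 71*(-10 + (12 + 3)) = 71*(-10 + 15) = 71*5 = 355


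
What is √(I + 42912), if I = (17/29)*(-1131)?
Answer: √42249 ≈ 205.55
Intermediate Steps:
I = -663 (I = (17*(1/29))*(-1131) = (17/29)*(-1131) = -663)
√(I + 42912) = √(-663 + 42912) = √42249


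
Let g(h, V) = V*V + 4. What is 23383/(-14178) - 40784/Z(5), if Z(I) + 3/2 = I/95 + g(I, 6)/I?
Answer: -2442085927/392258 ≈ -6225.7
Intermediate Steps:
g(h, V) = 4 + V² (g(h, V) = V² + 4 = 4 + V²)
Z(I) = -3/2 + 40/I + I/95 (Z(I) = -3/2 + (I/95 + (4 + 6²)/I) = -3/2 + (I*(1/95) + (4 + 36)/I) = -3/2 + (I/95 + 40/I) = -3/2 + (40/I + I/95) = -3/2 + 40/I + I/95)
23383/(-14178) - 40784/Z(5) = 23383/(-14178) - 40784/(-3/2 + 40/5 + (1/95)*5) = 23383*(-1/14178) - 40784/(-3/2 + 40*(⅕) + 1/19) = -23383/14178 - 40784/(-3/2 + 8 + 1/19) = -23383/14178 - 40784/249/38 = -23383/14178 - 40784*38/249 = -23383/14178 - 1549792/249 = -2442085927/392258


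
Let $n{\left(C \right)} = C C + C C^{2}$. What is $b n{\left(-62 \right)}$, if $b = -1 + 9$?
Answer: $-1875872$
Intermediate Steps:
$b = 8$
$n{\left(C \right)} = C^{2} + C^{3}$
$b n{\left(-62 \right)} = 8 \left(-62\right)^{2} \left(1 - 62\right) = 8 \cdot 3844 \left(-61\right) = 8 \left(-234484\right) = -1875872$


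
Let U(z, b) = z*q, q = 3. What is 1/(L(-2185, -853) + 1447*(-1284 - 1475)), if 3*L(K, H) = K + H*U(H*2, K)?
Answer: -3/7613350 ≈ -3.9404e-7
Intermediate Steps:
U(z, b) = 3*z (U(z, b) = z*3 = 3*z)
L(K, H) = 2*H² + K/3 (L(K, H) = (K + H*(3*(H*2)))/3 = (K + H*(3*(2*H)))/3 = (K + H*(6*H))/3 = (K + 6*H²)/3 = 2*H² + K/3)
1/(L(-2185, -853) + 1447*(-1284 - 1475)) = 1/((2*(-853)² + (⅓)*(-2185)) + 1447*(-1284 - 1475)) = 1/((2*727609 - 2185/3) + 1447*(-2759)) = 1/((1455218 - 2185/3) - 3992273) = 1/(4363469/3 - 3992273) = 1/(-7613350/3) = -3/7613350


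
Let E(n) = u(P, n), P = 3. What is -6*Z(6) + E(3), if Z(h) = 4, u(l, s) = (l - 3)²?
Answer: -24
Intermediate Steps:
u(l, s) = (-3 + l)²
E(n) = 0 (E(n) = (-3 + 3)² = 0² = 0)
-6*Z(6) + E(3) = -6*4 + 0 = -24 + 0 = -24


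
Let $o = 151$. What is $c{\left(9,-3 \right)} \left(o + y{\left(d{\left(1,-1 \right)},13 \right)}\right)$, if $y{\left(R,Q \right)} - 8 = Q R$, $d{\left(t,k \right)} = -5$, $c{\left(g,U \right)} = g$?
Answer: $846$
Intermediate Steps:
$y{\left(R,Q \right)} = 8 + Q R$
$c{\left(9,-3 \right)} \left(o + y{\left(d{\left(1,-1 \right)},13 \right)}\right) = 9 \left(151 + \left(8 + 13 \left(-5\right)\right)\right) = 9 \left(151 + \left(8 - 65\right)\right) = 9 \left(151 - 57\right) = 9 \cdot 94 = 846$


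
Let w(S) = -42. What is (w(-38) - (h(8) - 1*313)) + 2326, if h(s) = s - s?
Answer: 2597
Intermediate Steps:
h(s) = 0
(w(-38) - (h(8) - 1*313)) + 2326 = (-42 - (0 - 1*313)) + 2326 = (-42 - (0 - 313)) + 2326 = (-42 - 1*(-313)) + 2326 = (-42 + 313) + 2326 = 271 + 2326 = 2597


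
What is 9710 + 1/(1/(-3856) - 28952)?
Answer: 1084013841374/111638913 ≈ 9710.0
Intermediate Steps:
9710 + 1/(1/(-3856) - 28952) = 9710 + 1/(-1/3856 - 28952) = 9710 + 1/(-111638913/3856) = 9710 - 3856/111638913 = 1084013841374/111638913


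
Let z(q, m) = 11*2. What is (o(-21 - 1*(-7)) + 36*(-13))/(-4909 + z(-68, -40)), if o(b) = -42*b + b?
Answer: -106/4887 ≈ -0.021690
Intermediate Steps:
z(q, m) = 22
o(b) = -41*b
(o(-21 - 1*(-7)) + 36*(-13))/(-4909 + z(-68, -40)) = (-41*(-21 - 1*(-7)) + 36*(-13))/(-4909 + 22) = (-41*(-21 + 7) - 468)/(-4887) = (-41*(-14) - 468)*(-1/4887) = (574 - 468)*(-1/4887) = 106*(-1/4887) = -106/4887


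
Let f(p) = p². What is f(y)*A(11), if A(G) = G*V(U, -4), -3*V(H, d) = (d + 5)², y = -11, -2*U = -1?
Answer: -1331/3 ≈ -443.67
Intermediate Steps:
U = ½ (U = -½*(-1) = ½ ≈ 0.50000)
V(H, d) = -(5 + d)²/3 (V(H, d) = -(d + 5)²/3 = -(5 + d)²/3)
A(G) = -G/3 (A(G) = G*(-(5 - 4)²/3) = G*(-⅓*1²) = G*(-⅓*1) = G*(-⅓) = -G/3)
f(y)*A(11) = (-11)²*(-⅓*11) = 121*(-11/3) = -1331/3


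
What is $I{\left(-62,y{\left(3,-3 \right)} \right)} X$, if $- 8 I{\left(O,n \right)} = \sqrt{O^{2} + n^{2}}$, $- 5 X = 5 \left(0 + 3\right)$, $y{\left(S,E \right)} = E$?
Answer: $\frac{3 \sqrt{3853}}{8} \approx 23.277$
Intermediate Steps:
$X = -3$ ($X = - \frac{5 \left(0 + 3\right)}{5} = - \frac{5 \cdot 3}{5} = \left(- \frac{1}{5}\right) 15 = -3$)
$I{\left(O,n \right)} = - \frac{\sqrt{O^{2} + n^{2}}}{8}$
$I{\left(-62,y{\left(3,-3 \right)} \right)} X = - \frac{\sqrt{\left(-62\right)^{2} + \left(-3\right)^{2}}}{8} \left(-3\right) = - \frac{\sqrt{3844 + 9}}{8} \left(-3\right) = - \frac{\sqrt{3853}}{8} \left(-3\right) = \frac{3 \sqrt{3853}}{8}$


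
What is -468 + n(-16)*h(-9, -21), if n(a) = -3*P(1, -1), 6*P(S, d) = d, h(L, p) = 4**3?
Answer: -436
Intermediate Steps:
h(L, p) = 64
P(S, d) = d/6
n(a) = 1/2 (n(a) = -(-1)/2 = -3*(-1/6) = 1/2)
-468 + n(-16)*h(-9, -21) = -468 + (1/2)*64 = -468 + 32 = -436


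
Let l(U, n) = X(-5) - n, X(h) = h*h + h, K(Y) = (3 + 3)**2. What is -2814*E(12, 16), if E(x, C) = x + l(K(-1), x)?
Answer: -56280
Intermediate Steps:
K(Y) = 36 (K(Y) = 6**2 = 36)
X(h) = h + h**2 (X(h) = h**2 + h = h + h**2)
l(U, n) = 20 - n (l(U, n) = -5*(1 - 5) - n = -5*(-4) - n = 20 - n)
E(x, C) = 20 (E(x, C) = x + (20 - x) = 20)
-2814*E(12, 16) = -2814*20 = -56280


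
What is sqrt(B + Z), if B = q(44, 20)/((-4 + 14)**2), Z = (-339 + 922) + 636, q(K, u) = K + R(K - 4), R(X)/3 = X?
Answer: 2*sqrt(7629)/5 ≈ 34.938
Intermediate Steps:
R(X) = 3*X
q(K, u) = -12 + 4*K (q(K, u) = K + 3*(K - 4) = K + 3*(-4 + K) = K + (-12 + 3*K) = -12 + 4*K)
Z = 1219 (Z = 583 + 636 = 1219)
B = 41/25 (B = (-12 + 4*44)/((-4 + 14)**2) = (-12 + 176)/(10**2) = 164/100 = 164*(1/100) = 41/25 ≈ 1.6400)
sqrt(B + Z) = sqrt(41/25 + 1219) = sqrt(30516/25) = 2*sqrt(7629)/5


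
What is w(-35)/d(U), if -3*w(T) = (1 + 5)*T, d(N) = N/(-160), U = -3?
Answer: 11200/3 ≈ 3733.3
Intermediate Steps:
d(N) = -N/160 (d(N) = N*(-1/160) = -N/160)
w(T) = -2*T (w(T) = -(1 + 5)*T/3 = -2*T)
w(-35)/d(U) = (-2*(-35))/((-1/160*(-3))) = 70/(3/160) = 70*(160/3) = 11200/3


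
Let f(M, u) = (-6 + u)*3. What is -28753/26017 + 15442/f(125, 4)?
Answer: -200963516/78051 ≈ -2574.8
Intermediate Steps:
f(M, u) = -18 + 3*u
-28753/26017 + 15442/f(125, 4) = -28753/26017 + 15442/(-18 + 3*4) = -28753*1/26017 + 15442/(-18 + 12) = -28753/26017 + 15442/(-6) = -28753/26017 + 15442*(-1/6) = -28753/26017 - 7721/3 = -200963516/78051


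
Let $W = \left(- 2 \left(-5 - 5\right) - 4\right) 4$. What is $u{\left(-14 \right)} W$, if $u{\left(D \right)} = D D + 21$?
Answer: $13888$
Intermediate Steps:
$u{\left(D \right)} = 21 + D^{2}$ ($u{\left(D \right)} = D^{2} + 21 = 21 + D^{2}$)
$W = 64$ ($W = \left(\left(-2\right) \left(-10\right) - 4\right) 4 = \left(20 - 4\right) 4 = 16 \cdot 4 = 64$)
$u{\left(-14 \right)} W = \left(21 + \left(-14\right)^{2}\right) 64 = \left(21 + 196\right) 64 = 217 \cdot 64 = 13888$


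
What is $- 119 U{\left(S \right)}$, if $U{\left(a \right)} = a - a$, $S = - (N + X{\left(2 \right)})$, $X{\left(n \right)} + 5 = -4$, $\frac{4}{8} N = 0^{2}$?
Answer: $0$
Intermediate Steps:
$N = 0$ ($N = 2 \cdot 0^{2} = 2 \cdot 0 = 0$)
$X{\left(n \right)} = -9$ ($X{\left(n \right)} = -5 - 4 = -9$)
$S = 9$ ($S = - (0 - 9) = \left(-1\right) \left(-9\right) = 9$)
$U{\left(a \right)} = 0$
$- 119 U{\left(S \right)} = \left(-119\right) 0 = 0$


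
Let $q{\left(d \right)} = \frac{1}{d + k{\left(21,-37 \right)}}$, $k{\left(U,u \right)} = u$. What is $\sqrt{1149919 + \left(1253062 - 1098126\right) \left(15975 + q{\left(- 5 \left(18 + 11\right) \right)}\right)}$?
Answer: $\frac{\sqrt{20505840060251}}{91} \approx 49762.0$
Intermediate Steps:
$q{\left(d \right)} = \frac{1}{-37 + d}$ ($q{\left(d \right)} = \frac{1}{d - 37} = \frac{1}{-37 + d}$)
$\sqrt{1149919 + \left(1253062 - 1098126\right) \left(15975 + q{\left(- 5 \left(18 + 11\right) \right)}\right)} = \sqrt{1149919 + \left(1253062 - 1098126\right) \left(15975 + \frac{1}{-37 - 5 \left(18 + 11\right)}\right)} = \sqrt{1149919 + 154936 \left(15975 + \frac{1}{-37 - 145}\right)} = \sqrt{1149919 + 154936 \left(15975 + \frac{1}{-182}\right)} = \sqrt{1149919 + 154936 \left(15975 - \frac{1}{182}\right)} = \sqrt{1149919 + 154936 \cdot \frac{2907449}{182}} = \sqrt{1149919 + \frac{225234259132}{91}} = \sqrt{\frac{225338901761}{91}} = \frac{\sqrt{20505840060251}}{91}$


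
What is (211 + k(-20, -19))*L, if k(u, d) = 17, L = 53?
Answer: 12084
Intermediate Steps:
(211 + k(-20, -19))*L = (211 + 17)*53 = 228*53 = 12084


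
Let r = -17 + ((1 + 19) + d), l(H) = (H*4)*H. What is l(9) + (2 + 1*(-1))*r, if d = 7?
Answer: 334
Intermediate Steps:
l(H) = 4*H**2 (l(H) = (4*H)*H = 4*H**2)
r = 10 (r = -17 + ((1 + 19) + 7) = -17 + (20 + 7) = -17 + 27 = 10)
l(9) + (2 + 1*(-1))*r = 4*9**2 + (2 + 1*(-1))*10 = 4*81 + (2 - 1)*10 = 324 + 1*10 = 324 + 10 = 334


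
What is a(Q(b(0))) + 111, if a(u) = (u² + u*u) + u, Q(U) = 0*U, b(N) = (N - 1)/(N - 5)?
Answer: 111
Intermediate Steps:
b(N) = (-1 + N)/(-5 + N)
Q(U) = 0
a(u) = u + 2*u² (a(u) = (u² + u²) + u = 2*u² + u = u + 2*u²)
a(Q(b(0))) + 111 = 0*(1 + 2*0) + 111 = 0*(1 + 0) + 111 = 0*1 + 111 = 0 + 111 = 111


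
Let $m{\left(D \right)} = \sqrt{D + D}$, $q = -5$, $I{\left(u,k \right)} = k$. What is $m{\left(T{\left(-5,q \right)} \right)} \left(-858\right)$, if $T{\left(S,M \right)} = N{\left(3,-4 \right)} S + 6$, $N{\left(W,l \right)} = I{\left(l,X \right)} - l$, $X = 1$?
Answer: $- 858 i \sqrt{38} \approx - 5289.1 i$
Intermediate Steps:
$N{\left(W,l \right)} = 1 - l$
$T{\left(S,M \right)} = 6 + 5 S$ ($T{\left(S,M \right)} = \left(1 - -4\right) S + 6 = \left(1 + 4\right) S + 6 = 5 S + 6 = 6 + 5 S$)
$m{\left(D \right)} = \sqrt{2} \sqrt{D}$ ($m{\left(D \right)} = \sqrt{2 D} = \sqrt{2} \sqrt{D}$)
$m{\left(T{\left(-5,q \right)} \right)} \left(-858\right) = \sqrt{2} \sqrt{6 + 5 \left(-5\right)} \left(-858\right) = \sqrt{2} \sqrt{6 - 25} \left(-858\right) = \sqrt{2} \sqrt{-19} \left(-858\right) = \sqrt{2} i \sqrt{19} \left(-858\right) = i \sqrt{38} \left(-858\right) = - 858 i \sqrt{38}$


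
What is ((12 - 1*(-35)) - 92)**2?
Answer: 2025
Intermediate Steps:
((12 - 1*(-35)) - 92)**2 = ((12 + 35) - 92)**2 = (47 - 92)**2 = (-45)**2 = 2025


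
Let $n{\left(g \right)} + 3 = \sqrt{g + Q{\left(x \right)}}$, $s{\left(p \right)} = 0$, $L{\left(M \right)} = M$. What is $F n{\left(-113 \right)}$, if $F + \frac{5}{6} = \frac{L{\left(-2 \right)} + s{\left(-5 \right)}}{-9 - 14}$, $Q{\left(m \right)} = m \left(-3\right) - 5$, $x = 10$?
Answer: $\frac{103}{46} - \frac{103 i \sqrt{37}}{69} \approx 2.2391 - 9.0801 i$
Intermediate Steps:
$Q{\left(m \right)} = -5 - 3 m$ ($Q{\left(m \right)} = - 3 m - 5 = -5 - 3 m$)
$F = - \frac{103}{138}$ ($F = - \frac{5}{6} + \frac{-2 + 0}{-9 - 14} = - \frac{5}{6} - \frac{2}{-23} = - \frac{5}{6} - - \frac{2}{23} = - \frac{5}{6} + \frac{2}{23} = - \frac{103}{138} \approx -0.74638$)
$n{\left(g \right)} = -3 + \sqrt{-35 + g}$ ($n{\left(g \right)} = -3 + \sqrt{g - 35} = -3 + \sqrt{-35 + g}$)
$F n{\left(-113 \right)} = - \frac{103 \left(-3 + \sqrt{-35 - 113}\right)}{138} = - \frac{103 \left(-3 + \sqrt{-148}\right)}{138} = - \frac{103 \left(-3 + 2 i \sqrt{37}\right)}{138} = \frac{103}{46} - \frac{103 i \sqrt{37}}{69}$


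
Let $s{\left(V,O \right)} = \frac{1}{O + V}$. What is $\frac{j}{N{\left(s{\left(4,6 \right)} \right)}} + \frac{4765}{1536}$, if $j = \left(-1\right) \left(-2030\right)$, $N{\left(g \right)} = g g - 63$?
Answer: $- \frac{281793265}{9675264} \approx -29.125$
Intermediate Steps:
$N{\left(g \right)} = -63 + g^{2}$ ($N{\left(g \right)} = g^{2} - 63 = -63 + g^{2}$)
$j = 2030$
$\frac{j}{N{\left(s{\left(4,6 \right)} \right)}} + \frac{4765}{1536} = \frac{2030}{-63 + \left(\frac{1}{6 + 4}\right)^{2}} + \frac{4765}{1536} = \frac{2030}{-63 + \left(\frac{1}{10}\right)^{2}} + 4765 \cdot \frac{1}{1536} = \frac{2030}{-63 + \left(\frac{1}{10}\right)^{2}} + \frac{4765}{1536} = \frac{2030}{-63 + \frac{1}{100}} + \frac{4765}{1536} = \frac{2030}{- \frac{6299}{100}} + \frac{4765}{1536} = 2030 \left(- \frac{100}{6299}\right) + \frac{4765}{1536} = - \frac{203000}{6299} + \frac{4765}{1536} = - \frac{281793265}{9675264}$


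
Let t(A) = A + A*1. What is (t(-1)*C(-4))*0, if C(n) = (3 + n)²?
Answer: 0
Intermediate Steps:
t(A) = 2*A (t(A) = A + A = 2*A)
(t(-1)*C(-4))*0 = ((2*(-1))*(3 - 4)²)*0 = -2*(-1)²*0 = -2*1*0 = -2*0 = 0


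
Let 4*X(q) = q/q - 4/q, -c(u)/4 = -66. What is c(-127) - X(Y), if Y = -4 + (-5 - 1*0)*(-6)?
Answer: 13717/52 ≈ 263.79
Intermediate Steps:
c(u) = 264 (c(u) = -4*(-66) = 264)
Y = 26 (Y = -4 + (-5 + 0)*(-6) = -4 - 5*(-6) = -4 + 30 = 26)
X(q) = 1/4 - 1/q (X(q) = (q/q - 4/q)/4 = (1 - 4/q)/4 = 1/4 - 1/q)
c(-127) - X(Y) = 264 - (-4 + 26)/(4*26) = 264 - 22/(4*26) = 264 - 1*11/52 = 264 - 11/52 = 13717/52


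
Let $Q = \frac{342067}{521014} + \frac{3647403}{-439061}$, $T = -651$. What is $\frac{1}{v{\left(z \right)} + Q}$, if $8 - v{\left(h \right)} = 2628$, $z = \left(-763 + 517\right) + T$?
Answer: $- \frac{228756927854}{601093310725035} \approx -0.00038057$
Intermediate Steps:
$z = -897$ ($z = \left(-763 + 517\right) - 651 = -246 - 651 = -897$)
$v{\left(h \right)} = -2620$ ($v{\left(h \right)} = 8 - 2628 = -2620$)
$Q = - \frac{1750159747555}{228756927854}$ ($Q = 342067 \cdot \frac{1}{521014} + 3647403 \left(- \frac{1}{439061}\right) = \frac{342067}{521014} - \frac{3647403}{439061} = - \frac{1750159747555}{228756927854} \approx -7.6507$)
$\frac{1}{v{\left(z \right)} + Q} = \frac{1}{-2620 - \frac{1750159747555}{228756927854}} = \frac{1}{- \frac{601093310725035}{228756927854}} = - \frac{228756927854}{601093310725035}$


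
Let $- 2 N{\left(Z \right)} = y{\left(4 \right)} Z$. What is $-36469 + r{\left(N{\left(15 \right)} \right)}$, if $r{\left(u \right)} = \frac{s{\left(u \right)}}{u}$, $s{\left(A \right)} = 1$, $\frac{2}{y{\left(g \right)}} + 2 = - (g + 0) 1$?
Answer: $- \frac{182343}{5} \approx -36469.0$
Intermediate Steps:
$y{\left(g \right)} = \frac{2}{-2 - g}$ ($y{\left(g \right)} = \frac{2}{-2 + - (g + 0) 1} = \frac{2}{-2 + - g 1} = \frac{2}{-2 - g}$)
$N{\left(Z \right)} = \frac{Z}{6}$ ($N{\left(Z \right)} = - \frac{- \frac{2}{2 + 4} Z}{2} = - \frac{- \frac{2}{6} Z}{2} = - \frac{\left(-2\right) \frac{1}{6} Z}{2} = - \frac{\left(- \frac{1}{3}\right) Z}{2} = \frac{Z}{6}$)
$r{\left(u \right)} = \frac{1}{u}$ ($r{\left(u \right)} = 1 \frac{1}{u} = \frac{1}{u}$)
$-36469 + r{\left(N{\left(15 \right)} \right)} = -36469 + \frac{1}{\frac{1}{6} \cdot 15} = -36469 + \frac{1}{\frac{5}{2}} = -36469 + \frac{2}{5} = - \frac{182343}{5}$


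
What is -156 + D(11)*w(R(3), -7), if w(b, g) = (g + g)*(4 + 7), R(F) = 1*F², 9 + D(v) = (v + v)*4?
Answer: -12322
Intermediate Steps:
D(v) = -9 + 8*v (D(v) = -9 + (v + v)*4 = -9 + (2*v)*4 = -9 + 8*v)
R(F) = F²
w(b, g) = 22*g (w(b, g) = (2*g)*11 = 22*g)
-156 + D(11)*w(R(3), -7) = -156 + (-9 + 8*11)*(22*(-7)) = -156 + (-9 + 88)*(-154) = -156 + 79*(-154) = -156 - 12166 = -12322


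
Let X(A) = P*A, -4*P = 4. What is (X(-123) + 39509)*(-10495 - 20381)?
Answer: -1223677632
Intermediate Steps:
P = -1 (P = -¼*4 = -1)
X(A) = -A
(X(-123) + 39509)*(-10495 - 20381) = (-1*(-123) + 39509)*(-10495 - 20381) = (123 + 39509)*(-30876) = 39632*(-30876) = -1223677632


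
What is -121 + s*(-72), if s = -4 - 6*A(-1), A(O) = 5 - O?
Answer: 2759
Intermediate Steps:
s = -40 (s = -4 - 6*(5 - 1*(-1)) = -4 - 6*(5 + 1) = -4 - 6*6 = -4 - 36 = -40)
-121 + s*(-72) = -121 - 40*(-72) = -121 + 2880 = 2759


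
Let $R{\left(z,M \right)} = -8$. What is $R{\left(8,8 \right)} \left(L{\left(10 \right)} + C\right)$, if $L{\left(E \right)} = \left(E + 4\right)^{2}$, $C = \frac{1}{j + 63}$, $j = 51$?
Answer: $- \frac{89380}{57} \approx -1568.1$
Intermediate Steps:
$C = \frac{1}{114}$ ($C = \frac{1}{51 + 63} = \frac{1}{114} \approx 0.0087719$)
$L{\left(E \right)} = \left(4 + E\right)^{2}$
$R{\left(8,8 \right)} \left(L{\left(10 \right)} + C\right) = - 8 \left(\left(4 + 10\right)^{2} + \frac{1}{114}\right) = - 8 \left(14^{2} + \frac{1}{114}\right) = - 8 \left(196 + \frac{1}{114}\right) = \left(-8\right) \frac{22345}{114} = - \frac{89380}{57}$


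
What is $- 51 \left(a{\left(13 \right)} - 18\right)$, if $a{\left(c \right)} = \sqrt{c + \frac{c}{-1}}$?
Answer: $918$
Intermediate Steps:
$a{\left(c \right)} = 0$ ($a{\left(c \right)} = \sqrt{c + c \left(-1\right)} = \sqrt{c - c} = \sqrt{0} = 0$)
$- 51 \left(a{\left(13 \right)} - 18\right) = - 51 \left(0 - 18\right) = \left(-51\right) \left(-18\right) = 918$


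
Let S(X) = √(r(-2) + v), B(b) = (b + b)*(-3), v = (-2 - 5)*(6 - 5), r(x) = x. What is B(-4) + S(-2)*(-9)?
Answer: 24 - 27*I ≈ 24.0 - 27.0*I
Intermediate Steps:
v = -7 (v = -7*1 = -7)
B(b) = -6*b (B(b) = (2*b)*(-3) = -6*b)
S(X) = 3*I (S(X) = √(-2 - 7) = √(-9) = 3*I)
B(-4) + S(-2)*(-9) = -6*(-4) + (3*I)*(-9) = 24 - 27*I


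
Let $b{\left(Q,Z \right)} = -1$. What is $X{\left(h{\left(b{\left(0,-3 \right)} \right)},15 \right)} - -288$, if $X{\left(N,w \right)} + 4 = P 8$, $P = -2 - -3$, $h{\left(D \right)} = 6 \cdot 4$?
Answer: $292$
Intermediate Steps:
$h{\left(D \right)} = 24$
$P = 1$ ($P = -2 + 3 = 1$)
$X{\left(N,w \right)} = 4$ ($X{\left(N,w \right)} = -4 + 1 \cdot 8 = -4 + 8 = 4$)
$X{\left(h{\left(b{\left(0,-3 \right)} \right)},15 \right)} - -288 = 4 - -288 = 4 + 288 = 292$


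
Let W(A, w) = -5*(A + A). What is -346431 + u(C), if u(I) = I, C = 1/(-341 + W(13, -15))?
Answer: -163169002/471 ≈ -3.4643e+5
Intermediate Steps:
W(A, w) = -10*A
C = -1/471 (C = 1/(-341 - 10*13) = 1/(-341 - 130) = 1/(-471) = -1/471 ≈ -0.0021231)
-346431 + u(C) = -346431 - 1/471 = -163169002/471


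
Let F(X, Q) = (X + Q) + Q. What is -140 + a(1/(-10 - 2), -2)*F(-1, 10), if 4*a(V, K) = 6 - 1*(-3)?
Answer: -389/4 ≈ -97.250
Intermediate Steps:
F(X, Q) = X + 2*Q (F(X, Q) = (Q + X) + Q = X + 2*Q)
a(V, K) = 9/4 (a(V, K) = (6 - 1*(-3))/4 = (6 + 3)/4 = (1/4)*9 = 9/4)
-140 + a(1/(-10 - 2), -2)*F(-1, 10) = -140 + 9*(-1 + 2*10)/4 = -140 + 9*(-1 + 20)/4 = -140 + (9/4)*19 = -140 + 171/4 = -389/4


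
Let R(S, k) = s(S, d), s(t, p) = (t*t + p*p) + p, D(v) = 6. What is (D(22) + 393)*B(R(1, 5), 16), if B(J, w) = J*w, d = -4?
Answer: 82992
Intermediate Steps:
s(t, p) = p + p**2 + t**2 (s(t, p) = (t**2 + p**2) + p = (p**2 + t**2) + p = p + p**2 + t**2)
R(S, k) = 12 + S**2 (R(S, k) = -4 + (-4)**2 + S**2 = -4 + 16 + S**2 = 12 + S**2)
(D(22) + 393)*B(R(1, 5), 16) = (6 + 393)*((12 + 1**2)*16) = 399*((12 + 1)*16) = 399*(13*16) = 399*208 = 82992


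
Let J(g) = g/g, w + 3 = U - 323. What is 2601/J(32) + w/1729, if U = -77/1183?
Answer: 759959696/292201 ≈ 2600.8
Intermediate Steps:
U = -11/169 (U = -77*1/1183 = -11/169 ≈ -0.065089)
w = -55105/169 (w = -3 + (-11/169 - 323) = -3 - 54598/169 = -55105/169 ≈ -326.06)
J(g) = 1
2601/J(32) + w/1729 = 2601/1 - 55105/169/1729 = 2601*1 - 55105/169*1/1729 = 2601 - 55105/292201 = 759959696/292201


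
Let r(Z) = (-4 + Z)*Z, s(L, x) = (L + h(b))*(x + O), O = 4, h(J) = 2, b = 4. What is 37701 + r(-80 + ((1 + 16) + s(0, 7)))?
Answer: 39546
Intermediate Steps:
s(L, x) = (2 + L)*(4 + x) (s(L, x) = (L + 2)*(x + 4) = (2 + L)*(4 + x))
r(Z) = Z*(-4 + Z)
37701 + r(-80 + ((1 + 16) + s(0, 7))) = 37701 + (-80 + ((1 + 16) + (8 + 2*7 + 4*0 + 0*7)))*(-4 + (-80 + ((1 + 16) + (8 + 2*7 + 4*0 + 0*7)))) = 37701 + (-80 + (17 + (8 + 14 + 0 + 0)))*(-4 + (-80 + (17 + (8 + 14 + 0 + 0)))) = 37701 + (-80 + (17 + 22))*(-4 + (-80 + (17 + 22))) = 37701 + (-80 + 39)*(-4 + (-80 + 39)) = 37701 - 41*(-4 - 41) = 37701 - 41*(-45) = 37701 + 1845 = 39546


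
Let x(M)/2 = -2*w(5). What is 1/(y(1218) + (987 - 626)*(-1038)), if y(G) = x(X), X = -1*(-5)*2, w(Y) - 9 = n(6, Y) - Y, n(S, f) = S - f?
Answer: -1/374738 ≈ -2.6685e-6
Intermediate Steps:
w(Y) = 15 - 2*Y (w(Y) = 9 + ((6 - Y) - Y) = 9 + (6 - 2*Y) = 15 - 2*Y)
X = 10 (X = 5*2 = 10)
x(M) = -20 (x(M) = 2*(-2*(15 - 2*5)) = 2*(-2*(15 - 10)) = 2*(-2*5) = 2*(-10) = -20)
y(G) = -20
1/(y(1218) + (987 - 626)*(-1038)) = 1/(-20 + (987 - 626)*(-1038)) = 1/(-20 + 361*(-1038)) = 1/(-20 - 374718) = 1/(-374738) = -1/374738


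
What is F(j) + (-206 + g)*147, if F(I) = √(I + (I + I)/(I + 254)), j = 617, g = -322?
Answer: -77616 + 3*√52128479/871 ≈ -77591.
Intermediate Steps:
F(I) = √(I + 2*I/(254 + I)) (F(I) = √(I + (2*I)/(254 + I)) = √(I + 2*I/(254 + I)))
F(j) + (-206 + g)*147 = √(617*(256 + 617)/(254 + 617)) + (-206 - 322)*147 = √(617*873/871) - 528*147 = √(617*(1/871)*873) - 77616 = √(538641/871) - 77616 = 3*√52128479/871 - 77616 = -77616 + 3*√52128479/871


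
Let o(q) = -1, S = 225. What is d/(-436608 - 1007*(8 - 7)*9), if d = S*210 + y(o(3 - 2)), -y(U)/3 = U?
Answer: -15751/148557 ≈ -0.10603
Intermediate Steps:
y(U) = -3*U
d = 47253 (d = 225*210 - 3*(-1) = 47250 + 3 = 47253)
d/(-436608 - 1007*(8 - 7)*9) = 47253/(-436608 - 1007*(8 - 7)*9) = 47253/(-436608 - 1007*1*9) = 47253/(-436608 - 1007*9) = 47253/(-436608 - 1*9063) = 47253/(-436608 - 9063) = 47253/(-445671) = 47253*(-1/445671) = -15751/148557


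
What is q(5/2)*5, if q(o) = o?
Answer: 25/2 ≈ 12.500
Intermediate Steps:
q(5/2)*5 = (5/2)*5 = 25/2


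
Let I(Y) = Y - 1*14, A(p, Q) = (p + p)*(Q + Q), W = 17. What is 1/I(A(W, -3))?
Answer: -1/218 ≈ -0.0045872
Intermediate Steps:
A(p, Q) = 4*Q*p (A(p, Q) = (2*p)*(2*Q) = 4*Q*p)
I(Y) = -14 + Y (I(Y) = Y - 14 = -14 + Y)
1/I(A(W, -3)) = 1/(-14 + 4*(-3)*17) = 1/(-14 - 204) = 1/(-218) = -1/218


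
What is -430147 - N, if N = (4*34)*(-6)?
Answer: -429331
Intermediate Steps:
N = -816 (N = 136*(-6) = -816)
-430147 - N = -430147 - 1*(-816) = -430147 + 816 = -429331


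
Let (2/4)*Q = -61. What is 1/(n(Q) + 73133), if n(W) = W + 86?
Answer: 1/73097 ≈ 1.3680e-5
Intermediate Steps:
Q = -122 (Q = 2*(-61) = -122)
n(W) = 86 + W
1/(n(Q) + 73133) = 1/((86 - 122) + 73133) = 1/(-36 + 73133) = 1/73097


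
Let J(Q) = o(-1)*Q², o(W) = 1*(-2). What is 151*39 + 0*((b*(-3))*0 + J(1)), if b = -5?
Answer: 5889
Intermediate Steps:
o(W) = -2
J(Q) = -2*Q²
151*39 + 0*((b*(-3))*0 + J(1)) = 151*39 + 0*(-5*(-3)*0 - 2*1²) = 5889 + 0*(15*0 - 2*1) = 5889 + 0*(0 - 2) = 5889 + 0*(-2) = 5889 + 0 = 5889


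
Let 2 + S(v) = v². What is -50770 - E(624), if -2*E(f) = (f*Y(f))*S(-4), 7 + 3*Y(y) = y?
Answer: 847582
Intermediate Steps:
S(v) = -2 + v²
Y(y) = -7/3 + y/3
E(f) = -7*f*(-7/3 + f/3) (E(f) = -f*(-7/3 + f/3)*(-2 + (-4)²)/2 = -f*(-7/3 + f/3)*(-2 + 16)/2 = -f*(-7/3 + f/3)*14/2 = -7*f*(-7/3 + f/3))
-50770 - E(624) = -50770 - 7*624*(7 - 1*624)/3 = -50770 - 7*624*(7 - 624)/3 = -50770 - 7*624*(-617)/3 = -50770 - 1*(-898352) = -50770 + 898352 = 847582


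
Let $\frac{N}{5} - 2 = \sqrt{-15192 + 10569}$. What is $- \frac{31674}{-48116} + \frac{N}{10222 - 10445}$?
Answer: $\frac{3291071}{5364934} - \frac{5 i \sqrt{4623}}{223} \approx 0.61344 - 1.5245 i$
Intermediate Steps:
$N = 10 + 5 i \sqrt{4623}$ ($N = 10 + 5 \sqrt{-15192 + 10569} = 10 + 5 \sqrt{-4623} = 10 + 5 i \sqrt{4623} \approx 10.0 + 339.96 i$)
$- \frac{31674}{-48116} + \frac{N}{10222 - 10445} = - \frac{31674}{-48116} + \frac{10 + 5 i \sqrt{4623}}{10222 - 10445} = \left(-31674\right) \left(- \frac{1}{48116}\right) + \frac{10 + 5 i \sqrt{4623}}{10222 - 10445} = \frac{15837}{24058} + \frac{10 + 5 i \sqrt{4623}}{-223} = \frac{15837}{24058} + \left(10 + 5 i \sqrt{4623}\right) \left(- \frac{1}{223}\right) = \frac{15837}{24058} - \left(\frac{10}{223} + \frac{5 i \sqrt{4623}}{223}\right) = \frac{3291071}{5364934} - \frac{5 i \sqrt{4623}}{223}$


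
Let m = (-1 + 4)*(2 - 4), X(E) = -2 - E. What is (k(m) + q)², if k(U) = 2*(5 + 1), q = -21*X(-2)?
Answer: 144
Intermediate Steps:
q = 0 (q = -21*(-2 - 1*(-2)) = -21*(-2 + 2) = -21*0 = 0)
m = -6 (m = 3*(-2) = -6)
k(U) = 12 (k(U) = 2*6 = 12)
(k(m) + q)² = (12 + 0)² = 12² = 144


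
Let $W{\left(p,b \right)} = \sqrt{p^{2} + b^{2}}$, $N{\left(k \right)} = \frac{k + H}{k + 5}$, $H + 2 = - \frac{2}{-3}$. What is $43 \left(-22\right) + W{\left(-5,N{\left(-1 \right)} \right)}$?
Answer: $-946 + \frac{\sqrt{3649}}{12} \approx -940.97$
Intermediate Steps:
$H = - \frac{4}{3}$ ($H = -2 - \frac{2}{-3} = -2 - - \frac{2}{3} = -2 + \frac{2}{3} = - \frac{4}{3} \approx -1.3333$)
$N{\left(k \right)} = \frac{- \frac{4}{3} + k}{5 + k}$ ($N{\left(k \right)} = \frac{k - \frac{4}{3}}{k + 5} = \frac{- \frac{4}{3} + k}{5 + k}$)
$W{\left(p,b \right)} = \sqrt{b^{2} + p^{2}}$
$43 \left(-22\right) + W{\left(-5,N{\left(-1 \right)} \right)} = 43 \left(-22\right) + \sqrt{\left(\frac{- \frac{4}{3} - 1}{5 - 1}\right)^{2} + \left(-5\right)^{2}} = -946 + \sqrt{\left(\frac{1}{4} \left(- \frac{7}{3}\right)\right)^{2} + 25} = -946 + \sqrt{\left(- \frac{7}{12}\right)^{2} + 25} = -946 + \sqrt{\frac{49}{144} + 25} = -946 + \sqrt{\frac{3649}{144}} = -946 + \frac{\sqrt{3649}}{12}$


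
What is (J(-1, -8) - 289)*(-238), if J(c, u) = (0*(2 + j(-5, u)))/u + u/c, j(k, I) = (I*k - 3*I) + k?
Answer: 66878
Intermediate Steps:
j(k, I) = k - 3*I + I*k (j(k, I) = (-3*I + I*k) + k = k - 3*I + I*k)
J(c, u) = u/c (J(c, u) = (0*(2 + (-5 - 3*u + u*(-5))))/u + u/c = (0*(2 + (-5 - 3*u - 5*u)))/u + u/c = (0*(2 + (-5 - 8*u)))/u + u/c = (0*(-3 - 8*u))/u + u/c = 0/u + u/c = 0 + u/c = u/c)
(J(-1, -8) - 289)*(-238) = (-8/(-1) - 289)*(-238) = (-8*(-1) - 289)*(-238) = (8 - 289)*(-238) = -281*(-238) = 66878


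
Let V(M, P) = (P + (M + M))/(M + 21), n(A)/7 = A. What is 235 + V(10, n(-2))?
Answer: 7291/31 ≈ 235.19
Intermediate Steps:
n(A) = 7*A
V(M, P) = (P + 2*M)/(21 + M)
235 + V(10, n(-2)) = 235 + (7*(-2) + 2*10)/(21 + 10) = 235 + (-14 + 20)/31 = 235 + (1/31)*6 = 235 + 6/31 = 7291/31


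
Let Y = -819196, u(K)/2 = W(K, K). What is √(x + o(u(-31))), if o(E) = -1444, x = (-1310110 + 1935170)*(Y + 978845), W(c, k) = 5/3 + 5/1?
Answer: 8*√1559221914 ≈ 3.1590e+5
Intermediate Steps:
W(c, k) = 20/3 (W(c, k) = 5*(⅓) + 5*1 = 5/3 + 5 = 20/3)
u(K) = 40/3 (u(K) = 2*(20/3) = 40/3)
x = 99790203940 (x = (-1310110 + 1935170)*(-819196 + 978845) = 625060*159649 = 99790203940)
√(x + o(u(-31))) = √(99790203940 - 1444) = √99790202496 = 8*√1559221914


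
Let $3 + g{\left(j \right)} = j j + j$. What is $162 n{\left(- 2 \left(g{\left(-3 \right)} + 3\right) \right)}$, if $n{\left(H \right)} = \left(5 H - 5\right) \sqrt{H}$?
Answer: $- 21060 i \sqrt{3} \approx - 36477.0 i$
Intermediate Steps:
$g{\left(j \right)} = -3 + j + j^{2}$ ($g{\left(j \right)} = -3 + \left(j j + j\right) = -3 + \left(j^{2} + j\right) = -3 + \left(j + j^{2}\right) = -3 + j + j^{2}$)
$n{\left(H \right)} = \sqrt{H} \left(-5 + 5 H\right)$ ($n{\left(H \right)} = \left(-5 + 5 H\right) \sqrt{H} = \sqrt{H} \left(-5 + 5 H\right)$)
$162 n{\left(- 2 \left(g{\left(-3 \right)} + 3\right) \right)} = 162 \cdot 5 \sqrt{- 2 \left(\left(-3 - 3 + \left(-3\right)^{2}\right) + 3\right)} \left(-1 - 2 \left(\left(-3 - 3 + \left(-3\right)^{2}\right) + 3\right)\right) = 162 \cdot 5 \sqrt{- 2 \left(\left(-3 - 3 + 9\right) + 3\right)} \left(-1 - 2 \left(\left(-3 - 3 + 9\right) + 3\right)\right) = 162 \cdot 5 \sqrt{- 2 \left(3 + 3\right)} \left(-1 - 2 \left(3 + 3\right)\right) = 162 \cdot 5 \sqrt{\left(-2\right) 6} \left(-1 - 12\right) = 162 \cdot 5 \sqrt{-12} \left(-1 - 12\right) = 162 \cdot 5 \cdot 2 i \sqrt{3} \left(-13\right) = 162 \left(- 130 i \sqrt{3}\right) = - 21060 i \sqrt{3}$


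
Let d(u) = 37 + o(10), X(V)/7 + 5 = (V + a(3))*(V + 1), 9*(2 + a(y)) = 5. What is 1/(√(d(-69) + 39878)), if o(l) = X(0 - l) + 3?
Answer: √10151/20302 ≈ 0.0049627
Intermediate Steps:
a(y) = -13/9 (a(y) = -2 + (⅑)*5 = -2 + 5/9 = -13/9)
X(V) = -35 + 7*(1 + V)*(-13/9 + V) (X(V) = -35 + 7*((V - 13/9)*(V + 1)) = -35 + 7*((-13/9 + V)*(1 + V)) = -35 + 7*((1 + V)*(-13/9 + V)) = -35 + 7*(1 + V)*(-13/9 + V))
o(l) = -379/9 + 7*l² + 28*l/9 (o(l) = (-406/9 + 7*(0 - l)² - 28*(0 - l)/9) + 3 = (-406/9 + 7*(-l)² - (-28)*l/9) + 3 = (-406/9 + 7*l² + 28*l/9) + 3 = -379/9 + 7*l² + 28*l/9)
d(u) = 726 (d(u) = 37 + (-379/9 + 7*10² + (28/9)*10) = 37 + (-379/9 + 7*100 + 280/9) = 37 + (-379/9 + 700 + 280/9) = 37 + 689 = 726)
1/(√(d(-69) + 39878)) = 1/(√(726 + 39878)) = 1/(√40604) = 1/(2*√10151) = √10151/20302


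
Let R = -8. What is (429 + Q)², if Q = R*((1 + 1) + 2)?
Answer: 157609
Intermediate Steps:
Q = -32 (Q = -8*((1 + 1) + 2) = -8*(2 + 2) = -8*4 = -32)
(429 + Q)² = (429 - 32)² = 397² = 157609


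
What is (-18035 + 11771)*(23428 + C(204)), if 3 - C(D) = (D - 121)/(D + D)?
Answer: -2495098665/17 ≈ -1.4677e+8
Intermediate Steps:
C(D) = 3 - (-121 + D)/(2*D) (C(D) = 3 - (D - 121)/(D + D) = 3 - (-121 + D)/(2*D))
(-18035 + 11771)*(23428 + C(204)) = (-18035 + 11771)*(23428 + (½)*(121 + 5*204)/204) = -6264*(23428 + (½)*(1/204)*(121 + 1020)) = -6264*(23428 + (½)*(1/204)*1141) = -6264*(23428 + 1141/408) = -6264*9559765/408 = -2495098665/17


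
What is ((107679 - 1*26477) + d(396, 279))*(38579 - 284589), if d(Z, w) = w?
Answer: -20045140810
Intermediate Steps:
((107679 - 1*26477) + d(396, 279))*(38579 - 284589) = ((107679 - 1*26477) + 279)*(38579 - 284589) = ((107679 - 26477) + 279)*(-246010) = (81202 + 279)*(-246010) = 81481*(-246010) = -20045140810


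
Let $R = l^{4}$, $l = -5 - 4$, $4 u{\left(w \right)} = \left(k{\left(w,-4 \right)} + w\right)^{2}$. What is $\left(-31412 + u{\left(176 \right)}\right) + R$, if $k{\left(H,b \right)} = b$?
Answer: $-17455$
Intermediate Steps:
$u{\left(w \right)} = \frac{\left(-4 + w\right)^{2}}{4}$
$l = -9$ ($l = -5 - 4 = -9$)
$R = 6561$ ($R = \left(-9\right)^{4} = 6561$)
$\left(-31412 + u{\left(176 \right)}\right) + R = \left(-31412 + \frac{\left(-4 + 176\right)^{2}}{4}\right) + 6561 = \left(-31412 + \frac{172^{2}}{4}\right) + 6561 = \left(-31412 + \frac{1}{4} \cdot 29584\right) + 6561 = \left(-31412 + 7396\right) + 6561 = -24016 + 6561 = -17455$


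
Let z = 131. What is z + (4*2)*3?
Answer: 155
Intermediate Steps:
z + (4*2)*3 = 131 + (4*2)*3 = 131 + 8*3 = 131 + 24 = 155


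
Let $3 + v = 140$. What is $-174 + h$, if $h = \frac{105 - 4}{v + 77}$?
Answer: $- \frac{37135}{214} \approx -173.53$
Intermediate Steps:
$v = 137$ ($v = -3 + 140 = 137$)
$h = \frac{101}{214}$ ($h = \frac{105 - 4}{137 + 77} = \frac{101}{214} \approx 0.47196$)
$-174 + h = -174 + \frac{101}{214} = - \frac{37135}{214}$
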